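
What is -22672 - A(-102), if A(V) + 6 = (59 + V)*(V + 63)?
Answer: -24343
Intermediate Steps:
A(V) = -6 + (59 + V)*(63 + V) (A(V) = -6 + (59 + V)*(V + 63) = -6 + (59 + V)*(63 + V))
-22672 - A(-102) = -22672 - (3711 + (-102)² + 122*(-102)) = -22672 - (3711 + 10404 - 12444) = -22672 - 1*1671 = -22672 - 1671 = -24343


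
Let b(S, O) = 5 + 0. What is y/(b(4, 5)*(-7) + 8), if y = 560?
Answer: -560/27 ≈ -20.741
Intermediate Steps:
b(S, O) = 5
y/(b(4, 5)*(-7) + 8) = 560/(5*(-7) + 8) = 560/(-35 + 8) = 560/(-27) = 560*(-1/27) = -560/27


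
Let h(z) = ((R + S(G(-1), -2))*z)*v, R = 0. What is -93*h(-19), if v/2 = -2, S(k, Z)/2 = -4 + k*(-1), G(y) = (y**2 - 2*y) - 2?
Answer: 70680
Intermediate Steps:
G(y) = -2 + y**2 - 2*y
S(k, Z) = -8 - 2*k (S(k, Z) = 2*(-4 + k*(-1)) = 2*(-4 - k) = -8 - 2*k)
v = -4 (v = 2*(-2) = -4)
h(z) = 40*z (h(z) = ((0 + (-8 - 2*(-2 + (-1)**2 - 2*(-1))))*z)*(-4) = ((0 + (-8 - 2*(-2 + 1 + 2)))*z)*(-4) = ((0 + (-8 - 2*1))*z)*(-4) = ((0 + (-8 - 2))*z)*(-4) = ((0 - 10)*z)*(-4) = -10*z*(-4) = 40*z)
-93*h(-19) = -3720*(-19) = -93*(-760) = 70680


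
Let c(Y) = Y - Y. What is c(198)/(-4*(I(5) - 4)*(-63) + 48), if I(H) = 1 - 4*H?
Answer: 0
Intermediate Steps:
c(Y) = 0
c(198)/(-4*(I(5) - 4)*(-63) + 48) = 0/(-4*((1 - 4*5) - 4)*(-63) + 48) = 0/(-4*((1 - 20) - 4)*(-63) + 48) = 0/(-4*(-19 - 4)*(-63) + 48) = 0/(-4*(-23)*(-63) + 48) = 0/(92*(-63) + 48) = 0/(-5796 + 48) = 0/(-5748) = 0*(-1/5748) = 0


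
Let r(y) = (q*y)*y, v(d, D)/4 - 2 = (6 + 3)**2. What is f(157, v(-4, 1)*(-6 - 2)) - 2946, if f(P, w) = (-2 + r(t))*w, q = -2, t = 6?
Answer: 193598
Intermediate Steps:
v(d, D) = 332 (v(d, D) = 8 + 4*(6 + 3)**2 = 8 + 4*9**2 = 8 + 4*81 = 8 + 324 = 332)
r(y) = -2*y**2 (r(y) = (-2*y)*y = -2*y**2)
f(P, w) = -74*w (f(P, w) = (-2 - 2*6**2)*w = (-2 - 2*36)*w = (-2 - 72)*w = -74*w)
f(157, v(-4, 1)*(-6 - 2)) - 2946 = -24568*(-6 - 2) - 2946 = -24568*(-8) - 2946 = -74*(-2656) - 2946 = 196544 - 2946 = 193598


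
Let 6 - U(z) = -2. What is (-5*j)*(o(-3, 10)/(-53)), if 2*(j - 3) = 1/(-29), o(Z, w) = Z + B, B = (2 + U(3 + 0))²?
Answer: 83905/3074 ≈ 27.295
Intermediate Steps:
U(z) = 8 (U(z) = 6 - 1*(-2) = 6 + 2 = 8)
B = 100 (B = (2 + 8)² = 10² = 100)
o(Z, w) = 100 + Z (o(Z, w) = Z + 100 = 100 + Z)
j = 173/58 (j = 3 + (½)/(-29) = 3 + (½)*(-1/29) = 3 - 1/58 = 173/58 ≈ 2.9828)
(-5*j)*(o(-3, 10)/(-53)) = (-5*173/58)*((100 - 3)/(-53)) = -83905*(-1)/(58*53) = -865/58*(-97/53) = 83905/3074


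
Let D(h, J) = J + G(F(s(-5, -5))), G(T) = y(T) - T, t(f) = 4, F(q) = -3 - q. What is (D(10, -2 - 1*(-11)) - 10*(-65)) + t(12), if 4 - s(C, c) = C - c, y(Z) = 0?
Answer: 670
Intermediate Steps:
s(C, c) = 4 + c - C (s(C, c) = 4 - (C - c) = 4 + (c - C) = 4 + c - C)
G(T) = -T (G(T) = 0 - T = -T)
D(h, J) = 7 + J (D(h, J) = J - (-3 - (4 - 5 - 1*(-5))) = J - (-3 - (4 - 5 + 5)) = J - (-3 - 1*4) = J - (-3 - 4) = J - 1*(-7) = J + 7 = 7 + J)
(D(10, -2 - 1*(-11)) - 10*(-65)) + t(12) = ((7 + (-2 - 1*(-11))) - 10*(-65)) + 4 = ((7 + (-2 + 11)) + 650) + 4 = ((7 + 9) + 650) + 4 = (16 + 650) + 4 = 666 + 4 = 670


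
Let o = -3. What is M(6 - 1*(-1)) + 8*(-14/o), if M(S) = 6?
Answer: 130/3 ≈ 43.333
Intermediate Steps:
M(6 - 1*(-1)) + 8*(-14/o) = 6 + 8*(-14/(-3)) = 6 + 8*(-14*(-⅓)) = 6 + 8*(14/3) = 6 + 112/3 = 130/3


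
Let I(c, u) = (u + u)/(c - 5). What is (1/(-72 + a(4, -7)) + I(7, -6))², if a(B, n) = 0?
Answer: 187489/5184 ≈ 36.167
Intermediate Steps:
I(c, u) = 2*u/(-5 + c) (I(c, u) = (2*u)/(-5 + c) = 2*u/(-5 + c))
(1/(-72 + a(4, -7)) + I(7, -6))² = (1/(-72 + 0) + 2*(-6)/(-5 + 7))² = (1/(-72) + 2*(-6)/2)² = (-1/72 + 2*(-6)*(½))² = (-1/72 - 6)² = (-433/72)² = 187489/5184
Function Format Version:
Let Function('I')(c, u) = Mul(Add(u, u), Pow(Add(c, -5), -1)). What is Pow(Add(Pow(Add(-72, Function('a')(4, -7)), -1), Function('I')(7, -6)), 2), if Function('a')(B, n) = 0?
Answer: Rational(187489, 5184) ≈ 36.167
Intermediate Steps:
Function('I')(c, u) = Mul(2, u, Pow(Add(-5, c), -1)) (Function('I')(c, u) = Mul(Mul(2, u), Pow(Add(-5, c), -1)) = Mul(2, u, Pow(Add(-5, c), -1)))
Pow(Add(Pow(Add(-72, Function('a')(4, -7)), -1), Function('I')(7, -6)), 2) = Pow(Add(Pow(Add(-72, 0), -1), Mul(2, -6, Pow(Add(-5, 7), -1))), 2) = Pow(Add(Pow(-72, -1), Mul(2, -6, Pow(2, -1))), 2) = Pow(Add(Rational(-1, 72), Mul(2, -6, Rational(1, 2))), 2) = Pow(Add(Rational(-1, 72), -6), 2) = Pow(Rational(-433, 72), 2) = Rational(187489, 5184)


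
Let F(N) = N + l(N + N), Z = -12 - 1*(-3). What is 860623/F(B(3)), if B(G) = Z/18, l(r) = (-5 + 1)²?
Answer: 1721246/31 ≈ 55524.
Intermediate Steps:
l(r) = 16 (l(r) = (-4)² = 16)
Z = -9 (Z = -12 + 3 = -9)
B(G) = -½ (B(G) = -9/18 = -9*1/18 = -½)
F(N) = 16 + N (F(N) = N + 16 = 16 + N)
860623/F(B(3)) = 860623/(16 - ½) = 860623/(31/2) = 860623*(2/31) = 1721246/31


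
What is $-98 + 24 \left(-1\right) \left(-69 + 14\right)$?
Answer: $1222$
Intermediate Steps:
$-98 + 24 \left(-1\right) \left(-69 + 14\right) = -98 - -1320 = -98 + 1320 = 1222$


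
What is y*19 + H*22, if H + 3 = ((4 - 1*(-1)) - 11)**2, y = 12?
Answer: 954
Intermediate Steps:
H = 33 (H = -3 + ((4 - 1*(-1)) - 11)**2 = -3 + ((4 + 1) - 11)**2 = -3 + (5 - 11)**2 = -3 + (-6)**2 = -3 + 36 = 33)
y*19 + H*22 = 12*19 + 33*22 = 228 + 726 = 954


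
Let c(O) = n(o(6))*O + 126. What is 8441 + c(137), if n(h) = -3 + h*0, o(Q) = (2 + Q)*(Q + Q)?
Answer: 8156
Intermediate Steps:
o(Q) = 2*Q*(2 + Q) (o(Q) = (2 + Q)*(2*Q) = 2*Q*(2 + Q))
n(h) = -3 (n(h) = -3 + 0 = -3)
c(O) = 126 - 3*O (c(O) = -3*O + 126 = 126 - 3*O)
8441 + c(137) = 8441 + (126 - 3*137) = 8441 + (126 - 411) = 8441 - 285 = 8156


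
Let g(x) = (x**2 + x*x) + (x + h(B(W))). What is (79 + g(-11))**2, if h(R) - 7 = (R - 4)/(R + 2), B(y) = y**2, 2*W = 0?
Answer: 99225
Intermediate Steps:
W = 0 (W = (1/2)*0 = 0)
h(R) = 7 + (-4 + R)/(2 + R) (h(R) = 7 + (R - 4)/(R + 2) = 7 + (-4 + R)/(2 + R))
g(x) = 5 + x + 2*x**2 (g(x) = (x**2 + x*x) + (x + 2*(5 + 4*0**2)/(2 + 0**2)) = (x**2 + x**2) + (x + 2*(5 + 4*0)/(2 + 0)) = 2*x**2 + (x + 2*(5 + 0)/2) = 2*x**2 + (x + 2*(1/2)*5) = 2*x**2 + (x + 5) = 2*x**2 + (5 + x) = 5 + x + 2*x**2)
(79 + g(-11))**2 = (79 + (5 - 11 + 2*(-11)**2))**2 = (79 + (5 - 11 + 2*121))**2 = (79 + (5 - 11 + 242))**2 = (79 + 236)**2 = 315**2 = 99225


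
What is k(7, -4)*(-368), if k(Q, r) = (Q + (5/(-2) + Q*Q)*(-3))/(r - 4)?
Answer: -6095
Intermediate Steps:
k(Q, r) = (15/2 + Q - 3*Q**2)/(-4 + r) (k(Q, r) = (Q + (5*(-1/2) + Q**2)*(-3))/(-4 + r) = (Q + (-5/2 + Q**2)*(-3))/(-4 + r) = (Q + (15/2 - 3*Q**2))/(-4 + r) = (15/2 + Q - 3*Q**2)/(-4 + r))
k(7, -4)*(-368) = ((15/2 + 7 - 3*7**2)/(-4 - 4))*(-368) = ((15/2 + 7 - 3*49)/(-8))*(-368) = -(15/2 + 7 - 147)/8*(-368) = -1/8*(-265/2)*(-368) = (265/16)*(-368) = -6095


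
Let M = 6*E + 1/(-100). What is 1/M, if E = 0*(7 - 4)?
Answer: -100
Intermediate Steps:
E = 0 (E = 0*3 = 0)
M = -1/100 (M = 6*0 + 1/(-100) = 0 - 1/100 = -1/100 ≈ -0.010000)
1/M = 1/(-1/100) = -100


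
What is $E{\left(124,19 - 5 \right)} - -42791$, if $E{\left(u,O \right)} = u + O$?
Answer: $42929$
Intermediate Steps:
$E{\left(u,O \right)} = O + u$
$E{\left(124,19 - 5 \right)} - -42791 = \left(\left(19 - 5\right) + 124\right) - -42791 = \left(\left(19 - 5\right) + 124\right) + 42791 = \left(14 + 124\right) + 42791 = 138 + 42791 = 42929$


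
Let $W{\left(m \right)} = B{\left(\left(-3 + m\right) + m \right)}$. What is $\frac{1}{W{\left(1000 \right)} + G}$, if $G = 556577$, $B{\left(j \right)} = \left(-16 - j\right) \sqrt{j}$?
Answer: $\frac{556577}{301685775436} + \frac{2013 \sqrt{1997}}{301685775436} \approx 2.1431 \cdot 10^{-6}$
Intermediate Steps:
$B{\left(j \right)} = \sqrt{j} \left(-16 - j\right)$
$W{\left(m \right)} = \sqrt{-3 + 2 m} \left(-13 - 2 m\right)$ ($W{\left(m \right)} = \sqrt{\left(-3 + m\right) + m} \left(-16 - \left(\left(-3 + m\right) + m\right)\right) = \sqrt{-3 + 2 m} \left(-16 - \left(-3 + 2 m\right)\right) = \sqrt{-3 + 2 m} \left(-13 - 2 m\right)$)
$\frac{1}{W{\left(1000 \right)} + G} = \frac{1}{\sqrt{-3 + 2 \cdot 1000} \left(-13 - 2000\right) + 556577} = \frac{1}{\sqrt{-3 + 2000} \left(-13 - 2000\right) + 556577} = \frac{1}{\sqrt{1997} \left(-2013\right) + 556577} = \frac{1}{- 2013 \sqrt{1997} + 556577} = \frac{1}{556577 - 2013 \sqrt{1997}}$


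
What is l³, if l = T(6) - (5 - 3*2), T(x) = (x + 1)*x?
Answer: 79507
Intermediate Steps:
T(x) = x*(1 + x) (T(x) = (1 + x)*x = x*(1 + x))
l = 43 (l = 6*(1 + 6) - (5 - 3*2) = 6*7 - (5 - 6) = 42 - 1*(-1) = 42 + 1 = 43)
l³ = 43³ = 79507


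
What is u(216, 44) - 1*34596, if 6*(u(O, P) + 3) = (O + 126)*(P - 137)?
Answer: -39900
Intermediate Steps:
u(O, P) = -3 + (-137 + P)*(126 + O)/6 (u(O, P) = -3 + ((O + 126)*(P - 137))/6 = -3 + ((126 + O)*(-137 + P))/6 = -3 + ((-137 + P)*(126 + O))/6 = -3 + (-137 + P)*(126 + O)/6)
u(216, 44) - 1*34596 = (-2880 + 21*44 - 137/6*216 + (1/6)*216*44) - 1*34596 = (-2880 + 924 - 4932 + 1584) - 34596 = -5304 - 34596 = -39900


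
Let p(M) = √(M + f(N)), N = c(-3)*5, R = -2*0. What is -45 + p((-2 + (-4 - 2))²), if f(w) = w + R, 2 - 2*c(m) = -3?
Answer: -45 + 3*√34/2 ≈ -36.254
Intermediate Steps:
c(m) = 5/2 (c(m) = 1 - ½*(-3) = 1 + 3/2 = 5/2)
R = 0
N = 25/2 (N = (5/2)*5 = 25/2 ≈ 12.500)
f(w) = w (f(w) = w + 0 = w)
p(M) = √(25/2 + M) (p(M) = √(M + 25/2) = √(25/2 + M))
-45 + p((-2 + (-4 - 2))²) = -45 + √(50 + 4*(-2 + (-4 - 2))²)/2 = -45 + √(50 + 4*(-2 - 6)²)/2 = -45 + √(50 + 4*(-8)²)/2 = -45 + √(50 + 4*64)/2 = -45 + √(50 + 256)/2 = -45 + √306/2 = -45 + (3*√34)/2 = -45 + 3*√34/2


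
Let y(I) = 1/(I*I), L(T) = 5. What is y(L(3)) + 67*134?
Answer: 224451/25 ≈ 8978.0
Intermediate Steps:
y(I) = I**(-2) (y(I) = 1/(I**2) = I**(-2))
y(L(3)) + 67*134 = 5**(-2) + 67*134 = 1/25 + 8978 = 224451/25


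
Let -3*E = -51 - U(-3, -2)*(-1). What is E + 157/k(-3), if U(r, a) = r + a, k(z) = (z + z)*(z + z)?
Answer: 829/36 ≈ 23.028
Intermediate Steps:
k(z) = 4*z**2 (k(z) = (2*z)*(2*z) = 4*z**2)
U(r, a) = a + r
E = 56/3 (E = -(-51 - (-2 - 3)*(-1))/3 = -(-51 - (-5)*(-1))/3 = -(-51 - 1*5)/3 = -(-51 - 5)/3 = -1/3*(-56) = 56/3 ≈ 18.667)
E + 157/k(-3) = 56/3 + 157/(4*(-3)**2) = 56/3 + 157/(4*9) = 56/3 + 157/36 = 829/36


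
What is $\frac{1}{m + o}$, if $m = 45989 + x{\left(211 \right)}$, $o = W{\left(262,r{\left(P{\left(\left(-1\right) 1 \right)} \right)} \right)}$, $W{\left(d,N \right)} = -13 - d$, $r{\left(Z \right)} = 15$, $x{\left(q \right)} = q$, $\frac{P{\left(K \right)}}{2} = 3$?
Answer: $\frac{1}{45925} \approx 2.1775 \cdot 10^{-5}$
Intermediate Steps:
$P{\left(K \right)} = 6$ ($P{\left(K \right)} = 2 \cdot 3 = 6$)
$o = -275$ ($o = -13 - 262 = -275$)
$m = 46200$ ($m = 45989 + 211 = 46200$)
$\frac{1}{m + o} = \frac{1}{46200 - 275} = \frac{1}{45925}$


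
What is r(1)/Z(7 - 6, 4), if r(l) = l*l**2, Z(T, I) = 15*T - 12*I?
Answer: -1/33 ≈ -0.030303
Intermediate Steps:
Z(T, I) = -12*I + 15*T
r(l) = l**3
r(1)/Z(7 - 6, 4) = 1**3/(-12*4 + 15*(7 - 6)) = 1/(-48 + 15*1) = 1/(-48 + 15) = 1/(-33) = 1*(-1/33) = -1/33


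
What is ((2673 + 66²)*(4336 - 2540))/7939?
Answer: 12624084/7939 ≈ 1590.1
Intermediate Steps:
((2673 + 66²)*(4336 - 2540))/7939 = ((2673 + 4356)*1796)*(1/7939) = (7029*1796)*(1/7939) = 12624084*(1/7939) = 12624084/7939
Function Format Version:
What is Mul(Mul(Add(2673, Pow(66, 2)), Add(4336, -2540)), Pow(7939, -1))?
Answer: Rational(12624084, 7939) ≈ 1590.1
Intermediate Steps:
Mul(Mul(Add(2673, Pow(66, 2)), Add(4336, -2540)), Pow(7939, -1)) = Mul(Mul(Add(2673, 4356), 1796), Rational(1, 7939)) = Mul(Mul(7029, 1796), Rational(1, 7939)) = Mul(12624084, Rational(1, 7939)) = Rational(12624084, 7939)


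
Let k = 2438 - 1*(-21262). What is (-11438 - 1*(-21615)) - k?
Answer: -13523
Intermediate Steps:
k = 23700 (k = 2438 + 21262 = 23700)
(-11438 - 1*(-21615)) - k = (-11438 - 1*(-21615)) - 1*23700 = (-11438 + 21615) - 23700 = 10177 - 23700 = -13523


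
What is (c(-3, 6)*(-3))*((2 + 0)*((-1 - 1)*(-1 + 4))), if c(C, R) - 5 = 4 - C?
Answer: 432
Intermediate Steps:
c(C, R) = 9 - C (c(C, R) = 5 + (4 - C) = 9 - C)
(c(-3, 6)*(-3))*((2 + 0)*((-1 - 1)*(-1 + 4))) = ((9 - 1*(-3))*(-3))*((2 + 0)*((-1 - 1)*(-1 + 4))) = ((9 + 3)*(-3))*(2*(-2*3)) = (12*(-3))*(2*(-6)) = -36*(-12) = 432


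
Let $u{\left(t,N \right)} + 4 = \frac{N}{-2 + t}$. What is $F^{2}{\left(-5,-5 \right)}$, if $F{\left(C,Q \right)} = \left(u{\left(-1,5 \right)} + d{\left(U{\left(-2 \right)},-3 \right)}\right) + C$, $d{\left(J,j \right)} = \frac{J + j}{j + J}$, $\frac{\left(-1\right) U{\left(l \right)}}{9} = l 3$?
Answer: $\frac{841}{9} \approx 93.444$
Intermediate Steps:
$u{\left(t,N \right)} = -4 + \frac{N}{-2 + t}$
$U{\left(l \right)} = - 27 l$ ($U{\left(l \right)} = - 9 l 3 = - 9 \cdot 3 l = - 27 l$)
$d{\left(J,j \right)} = 1$ ($d{\left(J,j \right)} = \frac{J + j}{J + j} = 1$)
$F{\left(C,Q \right)} = - \frac{14}{3} + C$ ($F{\left(C,Q \right)} = \left(\frac{8 + 5 - -4}{-2 - 1} + 1\right) + C = \left(\frac{8 + 5 + 4}{-3} + 1\right) + C = \left(\left(- \frac{1}{3}\right) 17 + 1\right) + C = \left(- \frac{17}{3} + 1\right) + C = - \frac{14}{3} + C$)
$F^{2}{\left(-5,-5 \right)} = \left(- \frac{14}{3} - 5\right)^{2} = \left(- \frac{29}{3}\right)^{2} = \frac{841}{9}$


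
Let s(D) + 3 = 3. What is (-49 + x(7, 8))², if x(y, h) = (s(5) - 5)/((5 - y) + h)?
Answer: 89401/36 ≈ 2483.4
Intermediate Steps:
s(D) = 0 (s(D) = -3 + 3 = 0)
x(y, h) = -5/(5 + h - y) (x(y, h) = (0 - 5)/((5 - y) + h) = -5/(5 + h - y))
(-49 + x(7, 8))² = (-49 + 5/(-5 + 7 - 1*8))² = (-49 + 5/(-5 + 7 - 8))² = (-49 + 5/(-6))² = (-49 + 5*(-⅙))² = (-49 - ⅚)² = (-299/6)² = 89401/36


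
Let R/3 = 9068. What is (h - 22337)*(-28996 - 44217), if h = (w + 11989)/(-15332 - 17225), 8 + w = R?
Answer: 7606463526346/4651 ≈ 1.6354e+9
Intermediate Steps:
R = 27204 (R = 3*9068 = 27204)
w = 27196 (w = -8 + 27204 = 27196)
h = -39185/32557 (h = (27196 + 11989)/(-15332 - 17225) = 39185/(-32557) = 39185*(-1/32557) = -39185/32557 ≈ -1.2036)
(h - 22337)*(-28996 - 44217) = (-39185/32557 - 22337)*(-28996 - 44217) = -727264894/32557*(-73213) = 7606463526346/4651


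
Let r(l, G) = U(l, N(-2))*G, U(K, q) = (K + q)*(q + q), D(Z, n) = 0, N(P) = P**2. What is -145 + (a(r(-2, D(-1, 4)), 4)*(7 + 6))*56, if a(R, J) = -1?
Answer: -873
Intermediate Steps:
U(K, q) = 2*q*(K + q) (U(K, q) = (K + q)*(2*q) = 2*q*(K + q))
r(l, G) = G*(32 + 8*l) (r(l, G) = (2*(-2)**2*(l + (-2)**2))*G = (2*4*(l + 4))*G = (2*4*(4 + l))*G = (32 + 8*l)*G = G*(32 + 8*l))
-145 + (a(r(-2, D(-1, 4)), 4)*(7 + 6))*56 = -145 - (7 + 6)*56 = -145 - 1*13*56 = -145 - 13*56 = -145 - 728 = -873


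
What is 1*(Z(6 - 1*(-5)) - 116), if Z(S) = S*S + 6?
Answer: 11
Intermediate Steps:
Z(S) = 6 + S**2 (Z(S) = S**2 + 6 = 6 + S**2)
1*(Z(6 - 1*(-5)) - 116) = 1*((6 + (6 - 1*(-5))**2) - 116) = 1*((6 + (6 + 5)**2) - 116) = 1*((6 + 11**2) - 116) = 1*((6 + 121) - 116) = 1*(127 - 116) = 1*11 = 11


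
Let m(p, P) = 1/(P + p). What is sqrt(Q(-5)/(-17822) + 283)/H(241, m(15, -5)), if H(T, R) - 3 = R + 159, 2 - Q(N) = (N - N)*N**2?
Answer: 20*sqrt(5617966683)/14444731 ≈ 0.10378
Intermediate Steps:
Q(N) = 2 (Q(N) = 2 - (N - N)*N**2 = 2 - 0*N**2 = 2 - 1*0 = 2 + 0 = 2)
H(T, R) = 162 + R (H(T, R) = 3 + (R + 159) = 3 + (159 + R) = 162 + R)
sqrt(Q(-5)/(-17822) + 283)/H(241, m(15, -5)) = sqrt(2/(-17822) + 283)/(162 + 1/(-5 + 15)) = sqrt(2*(-1/17822) + 283)/(162 + 1/10) = sqrt(-1/8911 + 283)/(162 + 1/10) = sqrt(2521812/8911)/(1621/10) = (2*sqrt(5617966683)/8911)*(10/1621) = 20*sqrt(5617966683)/14444731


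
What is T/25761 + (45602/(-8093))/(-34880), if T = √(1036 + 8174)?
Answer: 22801/141141920 + √9210/25761 ≈ 0.0038869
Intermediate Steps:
T = √9210 ≈ 95.969
T/25761 + (45602/(-8093))/(-34880) = √9210/25761 + (45602/(-8093))/(-34880) = √9210*(1/25761) + (45602*(-1/8093))*(-1/34880) = √9210/25761 - 45602/8093*(-1/34880) = √9210/25761 + 22801/141141920 = 22801/141141920 + √9210/25761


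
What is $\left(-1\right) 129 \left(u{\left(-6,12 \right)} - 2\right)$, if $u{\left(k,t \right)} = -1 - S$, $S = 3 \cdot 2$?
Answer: $1161$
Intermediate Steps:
$S = 6$
$u{\left(k,t \right)} = -7$ ($u{\left(k,t \right)} = -1 - 6 = -7$)
$\left(-1\right) 129 \left(u{\left(-6,12 \right)} - 2\right) = \left(-1\right) 129 \left(-7 - 2\right) = \left(-129\right) \left(-9\right) = 1161$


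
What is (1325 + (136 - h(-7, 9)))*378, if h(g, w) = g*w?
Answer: 576072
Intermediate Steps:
(1325 + (136 - h(-7, 9)))*378 = (1325 + (136 - (-7)*9))*378 = (1325 + (136 - 1*(-63)))*378 = (1325 + (136 + 63))*378 = (1325 + 199)*378 = 1524*378 = 576072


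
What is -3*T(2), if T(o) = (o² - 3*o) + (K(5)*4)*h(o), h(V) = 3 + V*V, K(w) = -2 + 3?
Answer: -78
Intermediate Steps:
K(w) = 1
h(V) = 3 + V²
T(o) = 12 - 3*o + 5*o² (T(o) = (o² - 3*o) + (1*4)*(3 + o²) = (o² - 3*o) + 4*(3 + o²) = (o² - 3*o) + (12 + 4*o²) = 12 - 3*o + 5*o²)
-3*T(2) = -3*(12 - 3*2 + 5*2²) = -3*(12 - 6 + 5*4) = -3*(12 - 6 + 20) = -3*26 = -78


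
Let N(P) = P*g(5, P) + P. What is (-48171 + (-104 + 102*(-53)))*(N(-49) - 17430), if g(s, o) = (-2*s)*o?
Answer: 2227171009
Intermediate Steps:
g(s, o) = -2*o*s
N(P) = P - 10*P² (N(P) = P*(-2*P*5) + P = P*(-10*P) + P = -10*P² + P = P - 10*P²)
(-48171 + (-104 + 102*(-53)))*(N(-49) - 17430) = (-48171 + (-104 + 102*(-53)))*(-49*(1 - 10*(-49)) - 17430) = (-48171 + (-104 - 5406))*(-49*(1 + 490) - 17430) = (-48171 - 5510)*(-49*491 - 17430) = -53681*(-24059 - 17430) = -53681*(-41489) = 2227171009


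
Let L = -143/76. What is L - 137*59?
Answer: -614451/76 ≈ -8084.9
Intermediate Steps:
L = -143/76 (L = -143*1/76 = -143/76 ≈ -1.8816)
L - 137*59 = -143/76 - 137*59 = -143/76 - 8083 = -614451/76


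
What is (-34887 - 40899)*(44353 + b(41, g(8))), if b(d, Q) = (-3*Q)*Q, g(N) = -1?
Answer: -3361109100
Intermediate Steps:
b(d, Q) = -3*Q²
(-34887 - 40899)*(44353 + b(41, g(8))) = (-34887 - 40899)*(44353 - 3*(-1)²) = -75786*(44353 - 3*1) = -75786*(44353 - 3) = -75786*44350 = -3361109100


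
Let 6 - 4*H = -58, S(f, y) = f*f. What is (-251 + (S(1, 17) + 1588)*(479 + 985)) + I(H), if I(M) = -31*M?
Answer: 2325549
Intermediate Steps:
S(f, y) = f**2
H = 16 (H = 3/2 - 1/4*(-58) = 3/2 + 29/2 = 16)
(-251 + (S(1, 17) + 1588)*(479 + 985)) + I(H) = (-251 + (1**2 + 1588)*(479 + 985)) - 31*16 = (-251 + (1 + 1588)*1464) - 496 = (-251 + 1589*1464) - 496 = (-251 + 2326296) - 496 = 2326045 - 496 = 2325549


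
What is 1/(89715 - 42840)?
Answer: 1/46875 ≈ 2.1333e-5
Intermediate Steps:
1/(89715 - 42840) = 1/46875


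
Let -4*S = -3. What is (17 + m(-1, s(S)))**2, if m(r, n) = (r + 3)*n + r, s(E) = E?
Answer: 1225/4 ≈ 306.25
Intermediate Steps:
S = 3/4 (S = -1/4*(-3) = 3/4 ≈ 0.75000)
m(r, n) = r + n*(3 + r) (m(r, n) = (3 + r)*n + r = n*(3 + r) + r = r + n*(3 + r))
(17 + m(-1, s(S)))**2 = (17 + (-1 + 3*(3/4) + (3/4)*(-1)))**2 = (17 + (-1 + 9/4 - 3/4))**2 = (17 + 1/2)**2 = (35/2)**2 = 1225/4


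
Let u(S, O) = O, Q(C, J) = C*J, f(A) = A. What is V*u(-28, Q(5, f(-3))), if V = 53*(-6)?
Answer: 4770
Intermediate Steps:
V = -318
V*u(-28, Q(5, f(-3))) = -1590*(-3) = -318*(-15) = 4770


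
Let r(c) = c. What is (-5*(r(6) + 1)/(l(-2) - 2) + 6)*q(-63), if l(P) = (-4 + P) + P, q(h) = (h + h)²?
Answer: 150822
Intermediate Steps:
q(h) = 4*h² (q(h) = (2*h)² = 4*h²)
l(P) = -4 + 2*P
(-5*(r(6) + 1)/(l(-2) - 2) + 6)*q(-63) = (-5*(6 + 1)/((-4 + 2*(-2)) - 2) + 6)*(4*(-63)²) = (-35/((-4 - 4) - 2) + 6)*(4*3969) = (-35/(-8 - 2) + 6)*15876 = (-35/(-10) + 6)*15876 = (-35*(-1)/10 + 6)*15876 = (-5*(-7/10) + 6)*15876 = (7/2 + 6)*15876 = (19/2)*15876 = 150822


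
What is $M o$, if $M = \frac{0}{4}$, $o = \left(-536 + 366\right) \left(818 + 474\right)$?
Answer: $0$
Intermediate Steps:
$o = -219640$ ($o = \left(-170\right) 1292 = -219640$)
$M = 0$ ($M = 0 \cdot \frac{1}{4} = 0$)
$M o = 0 \left(-219640\right) = 0$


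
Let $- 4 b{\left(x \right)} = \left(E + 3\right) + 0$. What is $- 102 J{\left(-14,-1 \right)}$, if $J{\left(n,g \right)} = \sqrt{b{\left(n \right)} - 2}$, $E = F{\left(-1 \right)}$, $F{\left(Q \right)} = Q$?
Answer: $- 51 i \sqrt{10} \approx - 161.28 i$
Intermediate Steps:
$E = -1$
$b{\left(x \right)} = - \frac{1}{2}$ ($b{\left(x \right)} = - \frac{\left(-1 + 3\right) + 0}{4} = - \frac{2 + 0}{4} = \left(- \frac{1}{4}\right) 2 = - \frac{1}{2}$)
$J{\left(n,g \right)} = \frac{i \sqrt{10}}{2}$ ($J{\left(n,g \right)} = \sqrt{- \frac{1}{2} - 2} = \sqrt{- \frac{5}{2}} = \frac{i \sqrt{10}}{2}$)
$- 102 J{\left(-14,-1 \right)} = - 102 \frac{i \sqrt{10}}{2} = - 51 i \sqrt{10}$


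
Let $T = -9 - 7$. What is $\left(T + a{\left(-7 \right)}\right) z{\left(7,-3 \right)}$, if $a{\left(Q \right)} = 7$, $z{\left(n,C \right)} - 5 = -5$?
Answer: $0$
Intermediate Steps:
$z{\left(n,C \right)} = 0$ ($z{\left(n,C \right)} = 5 - 5 = 0$)
$T = -16$
$\left(T + a{\left(-7 \right)}\right) z{\left(7,-3 \right)} = \left(-16 + 7\right) 0 = \left(-9\right) 0 = 0$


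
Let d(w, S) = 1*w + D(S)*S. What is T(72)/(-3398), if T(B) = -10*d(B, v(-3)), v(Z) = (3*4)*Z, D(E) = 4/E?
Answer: 380/1699 ≈ 0.22366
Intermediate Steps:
v(Z) = 12*Z
d(w, S) = 4 + w (d(w, S) = 1*w + (4/S)*S = w + 4 = 4 + w)
T(B) = -40 - 10*B (T(B) = -10*(4 + B) = -40 - 10*B)
T(72)/(-3398) = (-40 - 10*72)/(-3398) = (-40 - 720)*(-1/3398) = -760*(-1/3398) = 380/1699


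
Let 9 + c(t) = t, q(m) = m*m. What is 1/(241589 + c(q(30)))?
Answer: 1/242480 ≈ 4.1240e-6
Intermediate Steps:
q(m) = m**2
c(t) = -9 + t
1/(241589 + c(q(30))) = 1/(241589 + (-9 + 30**2)) = 1/(241589 + (-9 + 900)) = 1/(241589 + 891) = 1/242480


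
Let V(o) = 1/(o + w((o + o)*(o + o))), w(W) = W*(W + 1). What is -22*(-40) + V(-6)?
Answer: 18369121/20874 ≈ 880.00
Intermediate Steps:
w(W) = W*(1 + W)
V(o) = 1/(o + 4*o²*(1 + 4*o²)) (V(o) = 1/(o + ((o + o)*(o + o))*(1 + (o + o)*(o + o))) = 1/(o + ((2*o)*(2*o))*(1 + (2*o)*(2*o))) = 1/(o + (4*o²)*(1 + 4*o²)) = 1/(o + 4*o²*(1 + 4*o²)))
-22*(-40) + V(-6) = -22*(-40) + 1/((-6)*(1 + 4*(-6) + 16*(-6)³)) = 880 - 1/(6*(1 - 24 + 16*(-216))) = 880 - 1/(6*(1 - 24 - 3456)) = 880 - ⅙/(-3479) = 880 - ⅙*(-1/3479) = 880 + 1/20874 = 18369121/20874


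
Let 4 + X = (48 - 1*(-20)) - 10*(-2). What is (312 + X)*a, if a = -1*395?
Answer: -156420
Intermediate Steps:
X = 84 (X = -4 + ((48 - 1*(-20)) - 10*(-2)) = -4 + ((48 + 20) - 1*(-20)) = -4 + (68 + 20) = -4 + 88 = 84)
a = -395
(312 + X)*a = (312 + 84)*(-395) = 396*(-395) = -156420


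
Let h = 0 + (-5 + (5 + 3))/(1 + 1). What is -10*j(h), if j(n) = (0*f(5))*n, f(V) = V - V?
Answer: 0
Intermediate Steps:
f(V) = 0
h = 3/2 (h = 0 + (-5 + 8)/2 = 0 + 3*(1/2) = 0 + 3/2 = 3/2 ≈ 1.5000)
j(n) = 0 (j(n) = (0*0)*n = 0*n = 0)
-10*j(h) = -10*0 = 0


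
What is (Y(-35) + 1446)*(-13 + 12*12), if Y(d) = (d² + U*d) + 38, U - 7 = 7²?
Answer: 98119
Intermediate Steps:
U = 56 (U = 7 + 7² = 7 + 49 = 56)
Y(d) = 38 + d² + 56*d (Y(d) = (d² + 56*d) + 38 = 38 + d² + 56*d)
(Y(-35) + 1446)*(-13 + 12*12) = ((38 + (-35)² + 56*(-35)) + 1446)*(-13 + 12*12) = ((38 + 1225 - 1960) + 1446)*(-13 + 144) = (-697 + 1446)*131 = 749*131 = 98119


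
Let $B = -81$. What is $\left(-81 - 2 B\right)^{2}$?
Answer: $6561$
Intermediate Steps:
$\left(-81 - 2 B\right)^{2} = \left(-81 - -162\right)^{2} = \left(-81 + 162\right)^{2} = 81^{2} = 6561$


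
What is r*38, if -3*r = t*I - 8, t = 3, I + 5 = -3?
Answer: 1216/3 ≈ 405.33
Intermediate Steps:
I = -8 (I = -5 - 3 = -8)
r = 32/3 (r = -(3*(-8) - 8)/3 = -(-24 - 8)/3 = -⅓*(-32) = 32/3 ≈ 10.667)
r*38 = (32/3)*38 = 1216/3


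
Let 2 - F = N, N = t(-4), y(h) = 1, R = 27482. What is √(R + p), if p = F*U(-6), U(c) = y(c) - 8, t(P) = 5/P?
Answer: √109837/2 ≈ 165.71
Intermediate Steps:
N = -5/4 (N = 5/(-4) = 5*(-¼) = -5/4 ≈ -1.2500)
U(c) = -7 (U(c) = 1 - 8 = -7)
F = 13/4 (F = 2 - 1*(-5/4) = 2 + 5/4 = 13/4 ≈ 3.2500)
p = -91/4 (p = (13/4)*(-7) = -91/4 ≈ -22.750)
√(R + p) = √(27482 - 91/4) = √(109837/4) = √109837/2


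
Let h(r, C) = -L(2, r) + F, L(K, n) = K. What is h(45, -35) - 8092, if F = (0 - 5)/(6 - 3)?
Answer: -24287/3 ≈ -8095.7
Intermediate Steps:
F = -5/3 ≈ -1.6667
h(r, C) = -11/3 (h(r, C) = -1*2 - 5/3 = -2 - 5/3 = -11/3)
h(45, -35) - 8092 = -11/3 - 8092 = -24287/3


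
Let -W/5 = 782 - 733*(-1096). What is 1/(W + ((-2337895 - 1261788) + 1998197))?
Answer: -1/5622236 ≈ -1.7787e-7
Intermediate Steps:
W = -4020750 (W = -5*(782 - 733*(-1096)) = -5*(782 + 803368) = -5*804150 = -4020750)
1/(W + ((-2337895 - 1261788) + 1998197)) = 1/(-4020750 + ((-2337895 - 1261788) + 1998197)) = 1/(-4020750 + (-3599683 + 1998197)) = 1/(-4020750 - 1601486) = 1/(-5622236) = -1/5622236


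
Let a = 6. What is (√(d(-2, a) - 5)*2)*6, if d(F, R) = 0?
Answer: 12*I*√5 ≈ 26.833*I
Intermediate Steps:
(√(d(-2, a) - 5)*2)*6 = (√(0 - 5)*2)*6 = (√(-5)*2)*6 = ((I*√5)*2)*6 = (2*I*√5)*6 = 12*I*√5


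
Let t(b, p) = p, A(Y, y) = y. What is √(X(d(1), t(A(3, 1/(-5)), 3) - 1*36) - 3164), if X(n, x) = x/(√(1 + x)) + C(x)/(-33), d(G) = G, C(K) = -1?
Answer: √(-55129008 + 71874*I*√2)/132 ≈ 0.051855 + 56.249*I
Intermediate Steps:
X(n, x) = 1/33 + x/√(1 + x) (X(n, x) = x/(√(1 + x)) - 1/(-33) = x/√(1 + x) - 1*(-1/33) = x/√(1 + x) + 1/33 = 1/33 + x/√(1 + x))
√(X(d(1), t(A(3, 1/(-5)), 3) - 1*36) - 3164) = √((1/33 + (3 - 1*36)/√(1 + (3 - 1*36))) - 3164) = √((1/33 + (3 - 36)/√(1 + (3 - 36))) - 3164) = √((1/33 - 33/√(1 - 33)) - 3164) = √((1/33 - (-33)*I*√2/8) - 3164) = √((1/33 + 33*I*√2/8) - 3164) = √(-104411/33 + 33*I*√2/8)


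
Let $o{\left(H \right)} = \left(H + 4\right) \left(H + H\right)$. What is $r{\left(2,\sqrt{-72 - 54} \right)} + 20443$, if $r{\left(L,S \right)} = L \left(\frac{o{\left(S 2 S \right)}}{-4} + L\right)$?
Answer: $-42049$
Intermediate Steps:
$o{\left(H \right)} = 2 H \left(4 + H\right)$ ($o{\left(H \right)} = \left(4 + H\right) 2 H = 2 H \left(4 + H\right)$)
$r{\left(L,S \right)} = L \left(L - S^{2} \left(4 + 2 S^{2}\right)\right)$ ($r{\left(L,S \right)} = L \left(\frac{2 S 2 S \left(4 + S 2 S\right)}{-4} + L\right) = L \left(2 \cdot 2 S S \left(4 + 2 S S\right) \left(- \frac{1}{4}\right) + L\right) = L \left(2 \cdot 2 S^{2} \left(4 + 2 S^{2}\right) \left(- \frac{1}{4}\right) + L\right) = L \left(4 S^{2} \left(4 + 2 S^{2}\right) \left(- \frac{1}{4}\right) + L\right) = L \left(- S^{2} \left(4 + 2 S^{2}\right) + L\right) = L \left(L - S^{2} \left(4 + 2 S^{2}\right)\right)$)
$r{\left(2,\sqrt{-72 - 54} \right)} + 20443 = 2 \left(2 - 4 \left(\sqrt{-72 - 54}\right)^{2} - 2 \left(\sqrt{-72 - 54}\right)^{4}\right) + 20443 = 2 \left(2 - 4 \left(\sqrt{-126}\right)^{2} - 2 \left(\sqrt{-126}\right)^{4}\right) + 20443 = 2 \left(2 - 4 \left(3 i \sqrt{14}\right)^{2} - 2 \left(3 i \sqrt{14}\right)^{4}\right) + 20443 = 2 \left(2 - -504 - 31752\right) + 20443 = 2 \left(2 + 504 - 31752\right) + 20443 = 2 \left(-31246\right) + 20443 = -62492 + 20443 = -42049$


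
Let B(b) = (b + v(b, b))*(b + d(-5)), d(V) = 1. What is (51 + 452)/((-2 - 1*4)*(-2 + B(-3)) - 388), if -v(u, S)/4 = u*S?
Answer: -503/844 ≈ -0.59597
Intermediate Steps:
v(u, S) = -4*S*u (v(u, S) = -4*u*S = -4*S*u)
B(b) = (1 + b)*(b - 4*b²) (B(b) = (b - 4*b*b)*(b + 1) = (b - 4*b²)*(1 + b) = (1 + b)*(b - 4*b²))
(51 + 452)/((-2 - 1*4)*(-2 + B(-3)) - 388) = (51 + 452)/((-2 - 1*4)*(-2 - 3*(1 - 4*(-3)² - 3*(-3))) - 388) = 503/((-2 - 4)*(-2 - 3*(1 - 4*9 + 9)) - 388) = 503/(-6*(-2 - 3*(1 - 36 + 9)) - 388) = 503/(-6*(-2 - 3*(-26)) - 388) = 503/(-6*(-2 + 78) - 388) = 503/(-6*76 - 388) = 503/(-456 - 388) = 503/(-844) = 503*(-1/844) = -503/844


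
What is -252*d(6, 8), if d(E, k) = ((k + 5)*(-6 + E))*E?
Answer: 0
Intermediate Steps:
d(E, k) = E*(-6 + E)*(5 + k) (d(E, k) = ((5 + k)*(-6 + E))*E = ((-6 + E)*(5 + k))*E = E*(-6 + E)*(5 + k))
-252*d(6, 8) = -1512*(-30 - 6*8 + 5*6 + 6*8) = -1512*(-30 - 48 + 30 + 48) = -1512*0 = -252*0 = 0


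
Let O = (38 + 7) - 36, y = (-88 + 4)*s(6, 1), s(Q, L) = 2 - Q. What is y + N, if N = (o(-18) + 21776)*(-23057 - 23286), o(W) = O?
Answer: -1009581919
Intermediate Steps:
y = 336 (y = (-88 + 4)*(2 - 1*6) = -84*(2 - 6) = -84*(-4) = 336)
O = 9 (O = 45 - 36 = 9)
o(W) = 9
N = -1009582255 (N = (9 + 21776)*(-23057 - 23286) = 21785*(-46343) = -1009582255)
y + N = 336 - 1009582255 = -1009581919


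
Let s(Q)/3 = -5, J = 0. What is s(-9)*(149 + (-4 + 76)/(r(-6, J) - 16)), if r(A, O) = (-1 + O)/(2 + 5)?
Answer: -244995/113 ≈ -2168.1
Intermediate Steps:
r(A, O) = -⅐ + O/7 (r(A, O) = (-1 + O)/7 = (-1 + O)*(⅐) = -⅐ + O/7)
s(Q) = -15 (s(Q) = 3*(-5) = -15)
s(-9)*(149 + (-4 + 76)/(r(-6, J) - 16)) = -15*(149 + (-4 + 76)/((-⅐ + (⅐)*0) - 16)) = -15*(149 + 72/((-⅐ + 0) - 16)) = -15*(149 + 72/(-⅐ - 16)) = -15*(149 + 72/(-113/7)) = -15*(149 + 72*(-7/113)) = -15*(149 - 504/113) = -15*16333/113 = -244995/113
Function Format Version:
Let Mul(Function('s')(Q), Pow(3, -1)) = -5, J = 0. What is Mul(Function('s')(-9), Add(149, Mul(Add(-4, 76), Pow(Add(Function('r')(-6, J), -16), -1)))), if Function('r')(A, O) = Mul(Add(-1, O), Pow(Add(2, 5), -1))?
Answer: Rational(-244995, 113) ≈ -2168.1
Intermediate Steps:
Function('r')(A, O) = Add(Rational(-1, 7), Mul(Rational(1, 7), O)) (Function('r')(A, O) = Mul(Add(-1, O), Pow(7, -1)) = Mul(Add(-1, O), Rational(1, 7)) = Add(Rational(-1, 7), Mul(Rational(1, 7), O)))
Function('s')(Q) = -15 (Function('s')(Q) = Mul(3, -5) = -15)
Mul(Function('s')(-9), Add(149, Mul(Add(-4, 76), Pow(Add(Function('r')(-6, J), -16), -1)))) = Mul(-15, Add(149, Mul(Add(-4, 76), Pow(Add(Add(Rational(-1, 7), Mul(Rational(1, 7), 0)), -16), -1)))) = Mul(-15, Add(149, Mul(72, Pow(Add(Add(Rational(-1, 7), 0), -16), -1)))) = Mul(-15, Add(149, Mul(72, Pow(Add(Rational(-1, 7), -16), -1)))) = Mul(-15, Add(149, Mul(72, Pow(Rational(-113, 7), -1)))) = Mul(-15, Add(149, Mul(72, Rational(-7, 113)))) = Mul(-15, Add(149, Rational(-504, 113))) = Mul(-15, Rational(16333, 113)) = Rational(-244995, 113)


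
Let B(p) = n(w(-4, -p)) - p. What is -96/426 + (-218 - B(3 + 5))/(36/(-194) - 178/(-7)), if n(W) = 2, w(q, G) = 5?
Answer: -2623637/304235 ≈ -8.6237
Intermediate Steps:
B(p) = 2 - p
-96/426 + (-218 - B(3 + 5))/(36/(-194) - 178/(-7)) = -96/426 + (-218 - (2 - (3 + 5)))/(36/(-194) - 178/(-7)) = -96*1/426 + (-218 - (2 - 1*8))/(36*(-1/194) - 178*(-1/7)) = -16/71 + (-218 - (2 - 8))/(-18/97 + 178/7) = -16/71 + (-218 - 1*(-6))/(17140/679) = -16/71 + (-218 + 6)*(679/17140) = -16/71 - 212*679/17140 = -16/71 - 35987/4285 = -2623637/304235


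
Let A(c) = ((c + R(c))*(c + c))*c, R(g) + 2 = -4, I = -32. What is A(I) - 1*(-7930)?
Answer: -69894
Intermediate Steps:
R(g) = -6 (R(g) = -2 - 4 = -6)
A(c) = 2*c²*(-6 + c) (A(c) = ((c - 6)*(c + c))*c = ((-6 + c)*(2*c))*c = (2*c*(-6 + c))*c = 2*c²*(-6 + c))
A(I) - 1*(-7930) = 2*(-32)²*(-6 - 32) - 1*(-7930) = 2*1024*(-38) + 7930 = -77824 + 7930 = -69894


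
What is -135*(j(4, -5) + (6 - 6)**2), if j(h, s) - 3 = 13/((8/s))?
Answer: 5535/8 ≈ 691.88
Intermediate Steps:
j(h, s) = 3 + 13*s/8 (j(h, s) = 3 + 13/((8/s)) = 3 + 13*(s/8) = 3 + 13*s/8)
-135*(j(4, -5) + (6 - 6)**2) = -135*((3 + (13/8)*(-5)) + (6 - 6)**2) = -135*((3 - 65/8) + 0**2) = -135*(-41/8 + 0) = -135*(-41/8) = 5535/8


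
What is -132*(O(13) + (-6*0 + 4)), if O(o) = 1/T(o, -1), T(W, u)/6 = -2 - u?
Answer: -506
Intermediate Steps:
T(W, u) = -12 - 6*u (T(W, u) = 6*(-2 - u) = -12 - 6*u)
O(o) = -⅙ (O(o) = 1/(-12 - 6*(-1)) = 1/(-12 + 6) = 1/(-6) = -⅙)
-132*(O(13) + (-6*0 + 4)) = -132*(-⅙ + (-6*0 + 4)) = -132*(-⅙ + (0 + 4)) = -132*(-⅙ + 4) = -132*23/6 = -506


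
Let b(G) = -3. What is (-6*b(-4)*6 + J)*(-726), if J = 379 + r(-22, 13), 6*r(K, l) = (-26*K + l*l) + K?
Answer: -440561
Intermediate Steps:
r(K, l) = -25*K/6 + l²/6 (r(K, l) = ((-26*K + l*l) + K)/6 = ((-26*K + l²) + K)/6 = ((l² - 26*K) + K)/6 = (l² - 25*K)/6 = -25*K/6 + l²/6)
J = 2993/6 (J = 379 + (-25/6*(-22) + (⅙)*13²) = 379 + (275/3 + (⅙)*169) = 379 + (275/3 + 169/6) = 379 + 719/6 = 2993/6 ≈ 498.83)
(-6*b(-4)*6 + J)*(-726) = (-6*(-3)*6 + 2993/6)*(-726) = (18*6 + 2993/6)*(-726) = (108 + 2993/6)*(-726) = (3641/6)*(-726) = -440561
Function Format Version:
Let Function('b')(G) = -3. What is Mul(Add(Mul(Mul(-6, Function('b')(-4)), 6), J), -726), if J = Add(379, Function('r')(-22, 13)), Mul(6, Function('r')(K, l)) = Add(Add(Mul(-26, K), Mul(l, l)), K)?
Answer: -440561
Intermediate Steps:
Function('r')(K, l) = Add(Mul(Rational(-25, 6), K), Mul(Rational(1, 6), Pow(l, 2))) (Function('r')(K, l) = Mul(Rational(1, 6), Add(Add(Mul(-26, K), Mul(l, l)), K)) = Mul(Rational(1, 6), Add(Add(Mul(-26, K), Pow(l, 2)), K)) = Mul(Rational(1, 6), Add(Add(Pow(l, 2), Mul(-26, K)), K)) = Mul(Rational(1, 6), Add(Pow(l, 2), Mul(-25, K))) = Add(Mul(Rational(-25, 6), K), Mul(Rational(1, 6), Pow(l, 2))))
J = Rational(2993, 6) (J = Add(379, Add(Mul(Rational(-25, 6), -22), Mul(Rational(1, 6), Pow(13, 2)))) = Add(379, Add(Rational(275, 3), Mul(Rational(1, 6), 169))) = Add(379, Add(Rational(275, 3), Rational(169, 6))) = Add(379, Rational(719, 6)) = Rational(2993, 6) ≈ 498.83)
Mul(Add(Mul(Mul(-6, Function('b')(-4)), 6), J), -726) = Mul(Add(Mul(Mul(-6, -3), 6), Rational(2993, 6)), -726) = Mul(Add(Mul(18, 6), Rational(2993, 6)), -726) = Mul(Add(108, Rational(2993, 6)), -726) = Mul(Rational(3641, 6), -726) = -440561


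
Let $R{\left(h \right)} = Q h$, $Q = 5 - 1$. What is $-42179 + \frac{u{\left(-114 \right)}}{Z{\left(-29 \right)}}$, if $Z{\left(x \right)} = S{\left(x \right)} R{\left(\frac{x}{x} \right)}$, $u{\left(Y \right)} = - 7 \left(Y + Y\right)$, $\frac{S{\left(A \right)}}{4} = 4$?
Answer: $- \frac{674465}{16} \approx -42154.0$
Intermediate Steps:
$Q = 4$
$S{\left(A \right)} = 16$ ($S{\left(A \right)} = 4 \cdot 4 = 16$)
$R{\left(h \right)} = 4 h$
$u{\left(Y \right)} = - 14 Y$ ($u{\left(Y \right)} = - 7 \cdot 2 Y = - 14 Y$)
$Z{\left(x \right)} = 64$ ($Z{\left(x \right)} = 16 \cdot 4 \frac{x}{x} = 16 \cdot 4 \cdot 1 = 16 \cdot 4 = 64$)
$-42179 + \frac{u{\left(-114 \right)}}{Z{\left(-29 \right)}} = -42179 + \frac{\left(-14\right) \left(-114\right)}{64} = -42179 + 1596 \cdot \frac{1}{64} = -42179 + \frac{399}{16} = - \frac{674465}{16}$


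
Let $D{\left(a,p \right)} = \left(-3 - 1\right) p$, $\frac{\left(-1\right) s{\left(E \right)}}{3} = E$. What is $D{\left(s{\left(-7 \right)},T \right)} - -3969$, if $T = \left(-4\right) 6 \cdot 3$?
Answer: $4257$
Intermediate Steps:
$s{\left(E \right)} = - 3 E$
$T = -72$ ($T = \left(-24\right) 3 = -72$)
$D{\left(a,p \right)} = - 4 p$
$D{\left(s{\left(-7 \right)},T \right)} - -3969 = \left(-4\right) \left(-72\right) - -3969 = 288 + 3969 = 4257$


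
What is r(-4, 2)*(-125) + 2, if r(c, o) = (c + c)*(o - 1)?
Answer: 1002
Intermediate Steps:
r(c, o) = 2*c*(-1 + o) (r(c, o) = (2*c)*(-1 + o) = 2*c*(-1 + o))
r(-4, 2)*(-125) + 2 = (2*(-4)*(-1 + 2))*(-125) + 2 = (2*(-4)*1)*(-125) + 2 = -8*(-125) + 2 = 1000 + 2 = 1002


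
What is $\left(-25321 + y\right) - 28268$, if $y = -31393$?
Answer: $-84982$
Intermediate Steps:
$\left(-25321 + y\right) - 28268 = \left(-25321 - 31393\right) - 28268 = -56714 - 28268 = -84982$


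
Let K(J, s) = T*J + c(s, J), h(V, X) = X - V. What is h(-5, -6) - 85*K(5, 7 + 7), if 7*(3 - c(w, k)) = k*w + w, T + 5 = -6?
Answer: 5439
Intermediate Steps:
T = -11 (T = -5 - 6 = -11)
c(w, k) = 3 - w/7 - k*w/7 (c(w, k) = 3 - (k*w + w)/7 = 3 - (w + k*w)/7 = 3 + (-w/7 - k*w/7) = 3 - w/7 - k*w/7)
K(J, s) = 3 - 11*J - s/7 - J*s/7 (K(J, s) = -11*J + (3 - s/7 - J*s/7) = 3 - 11*J - s/7 - J*s/7)
h(-5, -6) - 85*K(5, 7 + 7) = (-6 - 1*(-5)) - 85*(3 - 11*5 - (7 + 7)/7 - ⅐*5*(7 + 7)) = (-6 + 5) - 85*(3 - 55 - ⅐*14 - ⅐*5*14) = -1 - 85*(3 - 55 - 2 - 10) = -1 - 85*(-64) = -1 + 5440 = 5439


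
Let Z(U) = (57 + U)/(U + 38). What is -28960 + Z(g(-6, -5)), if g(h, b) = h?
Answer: -926669/32 ≈ -28958.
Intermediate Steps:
Z(U) = (57 + U)/(38 + U)
-28960 + Z(g(-6, -5)) = -28960 + (57 - 6)/(38 - 6) = -28960 + 51/32 = -926669/32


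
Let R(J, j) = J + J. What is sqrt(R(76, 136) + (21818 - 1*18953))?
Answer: sqrt(3017) ≈ 54.927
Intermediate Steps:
R(J, j) = 2*J
sqrt(R(76, 136) + (21818 - 1*18953)) = sqrt(2*76 + (21818 - 1*18953)) = sqrt(152 + (21818 - 18953)) = sqrt(152 + 2865) = sqrt(3017)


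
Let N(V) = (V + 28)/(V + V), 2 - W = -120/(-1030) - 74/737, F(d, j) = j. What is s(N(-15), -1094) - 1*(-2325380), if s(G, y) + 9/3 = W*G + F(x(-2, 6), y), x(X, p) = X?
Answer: 176438581553/75911 ≈ 2.3243e+6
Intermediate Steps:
W = 150600/75911 (W = 2 - (-120/(-1030) - 74/737) = 2 - (-120*(-1/1030) - 74*1/737) = 2 - (12/103 - 74/737) = 2 - 1*1222/75911 = 2 - 1222/75911 = 150600/75911 ≈ 1.9839)
N(V) = (28 + V)/(2*V) (N(V) = (28 + V)/((2*V)) = (28 + V)*(1/(2*V)) = (28 + V)/(2*V))
s(G, y) = -3 + y + 150600*G/75911 (s(G, y) = -3 + (150600*G/75911 + y) = -3 + (y + 150600*G/75911) = -3 + y + 150600*G/75911)
s(N(-15), -1094) - 1*(-2325380) = (-3 - 1094 + 150600*((½)*(28 - 15)/(-15))/75911) - 1*(-2325380) = (-3 - 1094 + 150600*((½)*(-1/15)*13)/75911) + 2325380 = (-3 - 1094 + (150600/75911)*(-13/30)) + 2325380 = (-3 - 1094 - 65260/75911) + 2325380 = -83339627/75911 + 2325380 = 176438581553/75911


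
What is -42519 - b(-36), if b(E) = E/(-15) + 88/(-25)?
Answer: -1062947/25 ≈ -42518.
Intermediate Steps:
b(E) = -88/25 - E/15 (b(E) = E*(-1/15) + 88*(-1/25) = -E/15 - 88/25 = -88/25 - E/15)
-42519 - b(-36) = -42519 - (-88/25 - 1/15*(-36)) = -42519 - (-88/25 + 12/5) = -42519 - 1*(-28/25) = -42519 + 28/25 = -1062947/25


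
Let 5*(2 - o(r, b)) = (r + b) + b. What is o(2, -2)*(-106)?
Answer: -1272/5 ≈ -254.40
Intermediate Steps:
o(r, b) = 2 - 2*b/5 - r/5 (o(r, b) = 2 - ((r + b) + b)/5 = 2 - ((b + r) + b)/5 = 2 - (r + 2*b)/5 = 2 + (-2*b/5 - r/5) = 2 - 2*b/5 - r/5)
o(2, -2)*(-106) = (2 - ⅖*(-2) - ⅕*2)*(-106) = (2 + ⅘ - ⅖)*(-106) = (12/5)*(-106) = -1272/5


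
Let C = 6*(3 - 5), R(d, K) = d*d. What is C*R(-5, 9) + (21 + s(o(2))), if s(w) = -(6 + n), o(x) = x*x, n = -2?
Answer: -283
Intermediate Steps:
o(x) = x²
R(d, K) = d²
C = -12 (C = 6*(-2) = -12)
s(w) = -4 (s(w) = -(6 - 2) = -1*4 = -4)
C*R(-5, 9) + (21 + s(o(2))) = -12*(-5)² + (21 - 4) = -12*25 + 17 = -300 + 17 = -283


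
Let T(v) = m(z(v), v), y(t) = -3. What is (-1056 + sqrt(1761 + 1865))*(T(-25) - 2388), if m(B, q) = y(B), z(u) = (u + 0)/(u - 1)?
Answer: 2524896 - 16737*sqrt(74) ≈ 2.3809e+6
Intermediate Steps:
z(u) = u/(-1 + u)
m(B, q) = -3
T(v) = -3
(-1056 + sqrt(1761 + 1865))*(T(-25) - 2388) = (-1056 + sqrt(1761 + 1865))*(-3 - 2388) = (-1056 + sqrt(3626))*(-2391) = (-1056 + 7*sqrt(74))*(-2391) = 2524896 - 16737*sqrt(74)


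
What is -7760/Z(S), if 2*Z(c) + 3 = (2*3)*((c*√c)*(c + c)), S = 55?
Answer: -15520/24157649997 - 187792000*√55/24157649997 ≈ -0.057651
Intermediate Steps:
Z(c) = -3/2 + 6*c^(5/2) (Z(c) = -3/2 + ((2*3)*((c*√c)*(c + c)))/2 = -3/2 + (6*(c^(3/2)*(2*c)))/2 = -3/2 + (6*(2*c^(5/2)))/2 = -3/2 + (12*c^(5/2))/2 = -3/2 + 6*c^(5/2))
-7760/Z(S) = -7760/(-3/2 + 6*55^(5/2)) = -7760/(-3/2 + 6*(3025*√55)) = -7760/(-3/2 + 18150*√55)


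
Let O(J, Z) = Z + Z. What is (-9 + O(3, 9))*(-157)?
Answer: -1413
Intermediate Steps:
O(J, Z) = 2*Z
(-9 + O(3, 9))*(-157) = (-9 + 2*9)*(-157) = (-9 + 18)*(-157) = 9*(-157) = -1413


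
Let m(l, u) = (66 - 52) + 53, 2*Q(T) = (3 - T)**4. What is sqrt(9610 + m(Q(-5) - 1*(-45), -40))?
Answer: sqrt(9677) ≈ 98.372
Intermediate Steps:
Q(T) = (3 - T)**4/2
m(l, u) = 67 (m(l, u) = 14 + 53 = 67)
sqrt(9610 + m(Q(-5) - 1*(-45), -40)) = sqrt(9610 + 67) = sqrt(9677)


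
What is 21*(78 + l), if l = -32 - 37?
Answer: 189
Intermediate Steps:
l = -69
21*(78 + l) = 21*(78 - 69) = 21*9 = 189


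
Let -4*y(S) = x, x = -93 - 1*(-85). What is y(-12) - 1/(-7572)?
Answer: 15145/7572 ≈ 2.0001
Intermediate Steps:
x = -8 (x = -93 + 85 = -8)
y(S) = 2 (y(S) = -¼*(-8) = 2)
y(-12) - 1/(-7572) = 2 - 1/(-7572) = 2 - 1*(-1/7572) = 2 + 1/7572 = 15145/7572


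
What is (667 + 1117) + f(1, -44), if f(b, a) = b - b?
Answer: 1784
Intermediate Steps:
f(b, a) = 0
(667 + 1117) + f(1, -44) = (667 + 1117) + 0 = 1784 + 0 = 1784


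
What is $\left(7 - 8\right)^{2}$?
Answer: $1$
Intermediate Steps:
$\left(7 - 8\right)^{2} = \left(-1\right)^{2} = 1$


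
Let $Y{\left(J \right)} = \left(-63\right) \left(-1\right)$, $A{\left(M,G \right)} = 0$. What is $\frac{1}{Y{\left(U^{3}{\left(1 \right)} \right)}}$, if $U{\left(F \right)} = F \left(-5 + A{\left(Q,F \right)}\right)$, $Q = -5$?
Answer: $\frac{1}{63} \approx 0.015873$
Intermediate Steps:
$U{\left(F \right)} = - 5 F$ ($U{\left(F \right)} = F \left(-5 + 0\right) = F \left(-5\right) = - 5 F$)
$Y{\left(J \right)} = 63$
$\frac{1}{Y{\left(U^{3}{\left(1 \right)} \right)}} = \frac{1}{63}$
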